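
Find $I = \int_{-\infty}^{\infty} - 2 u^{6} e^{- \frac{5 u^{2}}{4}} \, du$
$- \frac{96 \sqrt{5} \sqrt{\pi}}{125}$

Consider the simpler parametrised integral
$$J(a) = \int_{-\infty}^{\infty} - 2 e^{- a u^{2}} \, du = - \frac{2 \sqrt{\pi}}{\sqrt{a}}.$$

Differentiating under the integral sign brings down a factor of $(-u^2)$:
$$\frac{dJ}{da} = \int_{-\infty}^{\infty} 2 u^{2} e^{- a u^{2}} \, du = \frac{\sqrt{\pi}}{a^{\frac{3}{2}}}.$$

Repeating $3$ times in total — each differentiation brings down another $(-u^2)$ — gives
$$\frac{d^{3}J}{da^{3}} = \int_{-\infty}^{\infty} 2 u^{6} e^{- a u^{2}} \, du = \frac{15 \sqrt{\pi}}{4 a^{\frac{7}{2}}},$$
and the integrand here is $(-1)^{3}$ times the target integrand, so $I = (-1)^{3}\,\frac{d^{3}J}{da^{3}} = - \frac{15 \sqrt{\pi}}{4 a^{\frac{7}{2}}}$.

Setting $a = \frac{5}{4}$:
$$I = - \frac{96 \sqrt{5} \sqrt{\pi}}{125}.$$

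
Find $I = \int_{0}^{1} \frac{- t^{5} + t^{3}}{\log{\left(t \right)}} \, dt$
$\log{\left(\frac{2}{3} \right)}$

Replace the exponent $3$ by a parameter $a$: let $I(a) = \int_{0}^{1} \frac{- t^{5} + t^{a}}{\log{\left(t \right)}} \, dt$.

Since $\dfrac{\partial}{\partial a}\,t^{a} = t^{a} \ln t$, the $\ln t$ in the denominator cancels and
$$\frac{dI}{da} = \int_{0}^{1} t^{a} \, dt = \left[\frac{t^{a+1}}{a+1}\right]_0^1 = \frac{1}{a + 1}.$$

Integrating with respect to $a$ gives $I(a) = \log{\left(\frac{a}{6} + \frac{1}{6} \right)} + C$.

At $a = 5$ the integrand is identically $0$, so $I(5) = 0$. The closed form gives $0$, hence $C = 0$.

Setting $a = 3$:
$$I = \log{\left(\frac{2}{3} \right)}.$$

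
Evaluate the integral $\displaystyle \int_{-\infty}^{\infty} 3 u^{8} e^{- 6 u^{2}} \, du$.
$\frac{35 \sqrt{6} \sqrt{\pi}}{13824}$

Consider the simpler parametrised integral
$$J(a) = \int_{-\infty}^{\infty} 3 e^{- a u^{2}} \, du = \frac{3 \sqrt{\pi}}{\sqrt{a}}.$$

Differentiating under the integral sign brings down a factor of $(-u^2)$:
$$\frac{dJ}{da} = \int_{-\infty}^{\infty} - 3 u^{2} e^{- a u^{2}} \, du = - \frac{3 \sqrt{\pi}}{2 a^{\frac{3}{2}}}.$$

Repeating $4$ times in total — each differentiation brings down another $(-u^2)$ — gives
$$\frac{d^{4}J}{da^{4}} = \int_{-\infty}^{\infty} 3 u^{8} e^{- a u^{2}} \, du = \frac{315 \sqrt{\pi}}{16 a^{\frac{9}{2}}},$$
and the integrand here is exactly the target integrand, so $I = \frac{315 \sqrt{\pi}}{16 a^{\frac{9}{2}}}$.

Setting $a = 6$:
$$I = \frac{35 \sqrt{6} \sqrt{\pi}}{13824}.$$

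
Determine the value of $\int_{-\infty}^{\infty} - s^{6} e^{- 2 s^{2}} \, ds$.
$- \frac{15 \sqrt{2} \sqrt{\pi}}{128}$

Start from the elementary integral
$$J(a) = \int_{-\infty}^{\infty} - e^{- a s^{2}} \, ds = - \frac{\sqrt{\pi}}{\sqrt{a}}.$$

Differentiating under the integral sign brings down a factor of $(-s^2)$:
$$\frac{dJ}{da} = \int_{-\infty}^{\infty} s^{2} e^{- a s^{2}} \, ds = \frac{\sqrt{\pi}}{2 a^{\frac{3}{2}}}.$$

Repeating $3$ times in total — each differentiation brings down another $(-s^2)$ — gives
$$\frac{d^{3}J}{da^{3}} = \int_{-\infty}^{\infty} s^{6} e^{- a s^{2}} \, ds = \frac{15 \sqrt{\pi}}{8 a^{\frac{7}{2}}},$$
and the integrand here is $(-1)^{3}$ times the target integrand, so $I = (-1)^{3}\,\frac{d^{3}J}{da^{3}} = - \frac{15 \sqrt{\pi}}{8 a^{\frac{7}{2}}}$.

Setting $a = 2$:
$$I = - \frac{15 \sqrt{2} \sqrt{\pi}}{128}.$$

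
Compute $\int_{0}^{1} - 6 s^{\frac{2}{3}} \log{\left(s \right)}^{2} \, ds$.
$- \frac{324}{125}$

Begin with the known integral
$$J(a) = \int_{0}^{1} - 6 s^{a} \, ds = - \frac{6}{a + 1}.$$

Differentiating under the integral sign brings down a factor of $\ln s$:
$$\frac{dJ}{da} = \int_{0}^{1} - 6 s^{a} \log{\left(s \right)} \, ds = \frac{6}{\left(a + 1\right)^{2}}.$$

Repeating twice in total — each differentiation brings down another $\ln s$ — gives
$$\frac{d^{2}J}{da^{2}} = \int_{0}^{1} - 6 s^{a} \log{\left(s \right)}^{2} \, ds = - \frac{12}{\left(a + 1\right)^{3}},$$
and the integrand here is exactly the target integrand, so $I = - \frac{12}{\left(a + 1\right)^{3}}$.

Setting $a = \frac{2}{3}$:
$$I = - \frac{324}{125}.$$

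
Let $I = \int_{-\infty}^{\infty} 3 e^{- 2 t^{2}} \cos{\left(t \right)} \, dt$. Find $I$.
$\frac{3 \sqrt{2} \sqrt{\pi}}{2 e^{\frac{1}{8}}}$

Define $I(b) = \int_{-\infty}^{\infty} 3 e^{- 2 t^{2}} \cos{\left(b t \right)} \, dt$.

Differentiating under the integral sign,
$$I'(b) = \int_{-\infty}^{\infty} - 3 t e^{- 2 t^{2}} \sin{\left(b t \right)} \, dt.$$

Integrate $\int_{-\infty}^{\infty} t \sin(b t)\, e^{- 2 t^{2}}\, dt$ by parts with $u = \sin(b t)$ and $dv = t\, e^{- 2 t^{2}}\, dt$, giving $v = - \frac{e^{- 2 t^{2}}}{4}$. The boundary term vanishes and
$$\int_{-\infty}^{\infty} t \sin(b t)\, e^{- 2 t^{2}}\, dt = \frac{b}{4} \int_{-\infty}^{\infty} \cos(b t)\, e^{- 2 t^{2}}\, dt,$$
so $I'(b) = - \frac{b}{4}\, I(b)$.

This is a separable first-order ODE; solving with the initial condition $I(0) = \int_{-\infty}^{\infty} 3 e^{- 2 t^{2}}\,dt = \frac{3 \sqrt{2} \sqrt{\pi}}{2}$ gives
$$I(b) = \frac{3 \sqrt{2} \sqrt{\pi} e^{- \frac{b^{2}}{8}}}{2}.$$

Setting $b = 1$:
$$I = \frac{3 \sqrt{2} \sqrt{\pi}}{2 e^{\frac{1}{8}}}.$$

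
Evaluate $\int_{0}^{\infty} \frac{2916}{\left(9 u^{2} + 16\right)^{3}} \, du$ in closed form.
$\frac{729 \pi}{4096}$

Start from the standard arctangent integral
$$J(a) = \int_{0}^{\infty} \frac{4}{a^{2} + u^{2}} \, du = \frac{2 \pi}{a}.$$

Differentiating under the integral sign with respect to $a$,
$$\frac{dJ}{da} = \int_{0}^{\infty} - \frac{8 a}{\left(a^{2} + u^{2}\right)^{2}} \, du = - \frac{2 \pi}{a^{2}},$$
so $\int_{0}^{\infty} \frac{4}{\left(a^{2} + u^{2}\right)^{2}} \, du = \frac{\pi}{a^{3}}$.

Repeating — each differentiation of $1/(u^2+a^2)^j$ produces $-2ja/(u^2+a^2)^{j+1}$ — and dividing through by $-2ja$ at each step yields, after $2$ differentiations in total,
$$\int_{0}^{\infty} \frac{4}{\left(a^{2} + u^{2}\right)^{3}} \, du = \frac{3 \pi}{4 a^{5}}.$$

Setting $a = \frac{4}{3}$:
$$I = \frac{729 \pi}{4096}.$$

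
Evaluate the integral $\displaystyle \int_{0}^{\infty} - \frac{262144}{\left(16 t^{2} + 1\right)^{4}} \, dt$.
$- 10240 \pi$

Begin with the known result
$$J(a) = \int_{0}^{\infty} - \frac{4}{a^{2} + t^{2}} \, dt = - \frac{2 \pi}{a}.$$

Differentiating under the integral sign with respect to $a$,
$$\frac{dJ}{da} = \int_{0}^{\infty} \frac{8 a}{\left(a^{2} + t^{2}\right)^{2}} \, dt = \frac{2 \pi}{a^{2}},$$
so $\int_{0}^{\infty} - \frac{4}{\left(a^{2} + t^{2}\right)^{2}} \, dt = - \frac{\pi}{a^{3}}$.

Repeating — each differentiation of $1/(t^2+a^2)^j$ produces $-2ja/(t^2+a^2)^{j+1}$ — and dividing through by $-2ja$ at each step yields, after $3$ differentiations in total,
$$\int_{0}^{\infty} - \frac{4}{\left(a^{2} + t^{2}\right)^{4}} \, dt = - \frac{5 \pi}{8 a^{7}}.$$

Setting $a = \frac{1}{4}$:
$$I = - 10240 \pi.$$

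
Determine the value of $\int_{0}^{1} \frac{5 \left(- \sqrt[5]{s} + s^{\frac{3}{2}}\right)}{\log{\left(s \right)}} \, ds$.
$- \log{\left(\frac{248832}{9765625} \right)}$

Consider the one-parameter family: let $I(a) = \int_{0}^{1} \frac{5 \left(s^{\frac{3}{2}} - s^{a}\right)}{\log{\left(s \right)}} \, ds$.

Since $\dfrac{\partial}{\partial a}\,s^{a} = s^{a} \ln s$, the $\ln s$ in the denominator cancels and
$$\frac{dI}{da} = \int_{0}^{1} -5 s^{a} \, ds = -5 \left[\frac{s^{a+1}}{a+1}\right]_0^1 = - \frac{5}{a + 1}.$$

Integrating with respect to $a$ gives $I(a) = - \log{\left(\frac{32 \left(a + 1\right)^{5}}{3125} \right)} + C$.

At $a = \frac{3}{2}$ the integrand is identically $0$, so $I(\frac{3}{2}) = 0$. The closed form gives $0$, hence $C = 0$.

Setting $a = \frac{1}{5}$:
$$I = - \log{\left(\frac{248832}{9765625} \right)}.$$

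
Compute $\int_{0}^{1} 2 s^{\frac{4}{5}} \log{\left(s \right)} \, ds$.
$- \frac{50}{81}$

Consider the simpler parametrised integral
$$J(a) = \int_{0}^{1} 2 s^{a} \, ds = \frac{2}{a + 1}.$$

Differentiating under the integral sign brings down a factor of $\ln s$:
$$\frac{dJ}{da} = \int_{0}^{1} 2 s^{a} \log{\left(s \right)} \, ds = - \frac{2}{\left(a + 1\right)^{2}}.$$

The integral on the left is $I$, so $I = - \frac{2}{\left(a + 1\right)^{2}}$.

Setting $a = \frac{4}{5}$:
$$I = - \frac{50}{81}.$$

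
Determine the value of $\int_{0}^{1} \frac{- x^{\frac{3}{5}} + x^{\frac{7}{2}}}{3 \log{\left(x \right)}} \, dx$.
$\log{\left(\frac{\sqrt[3]{5} \cdot 6^{\frac{2}{3}}}{4} \right)}$

Replace the exponent $\frac{3}{5}$ by a parameter $a$: let $I(a) = \int_{0}^{1} \frac{x^{\frac{7}{2}} - x^{a}}{3 \log{\left(x \right)}} \, dx$.

Since $\dfrac{\partial}{\partial a}\,x^{a} = x^{a} \ln x$, the $\ln x$ in the denominator cancels and
$$\frac{dI}{da} = \int_{0}^{1} - \frac{1}{3} x^{a} \, dx = - \frac{1}{3} \left[\frac{x^{a+1}}{a+1}\right]_0^1 = - \frac{1}{3 a + 3}.$$

Integrating with respect to $a$ gives $I(a) = - \frac{\log{\left(a + 1 \right)}}{3} - \frac{\log{\left(6 \right)}}{3} + \log{\left(3 \right)} + C$.

At $a = \frac{7}{2}$ the integrand is identically $0$, so $I(\frac{7}{2}) = 0$. The closed form gives $0$, hence $C = 0$.

Setting $a = \frac{3}{5}$:
$$I = \log{\left(\frac{\sqrt[3]{5} \cdot 6^{\frac{2}{3}}}{4} \right)}.$$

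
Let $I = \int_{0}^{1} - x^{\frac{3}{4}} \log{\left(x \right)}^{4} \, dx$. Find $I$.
$- \frac{24576}{16807}$

Begin with the known integral
$$J(a) = \int_{0}^{1} - x^{a} \, dx = - \frac{1}{a + 1}.$$

Differentiating under the integral sign brings down a factor of $\ln x$:
$$\frac{dJ}{da} = \int_{0}^{1} - x^{a} \log{\left(x \right)} \, dx = \frac{1}{\left(a + 1\right)^{2}}.$$

Repeating $4$ times in total — each differentiation brings down another $\ln x$ — gives
$$\frac{d^{4}J}{da^{4}} = \int_{0}^{1} - x^{a} \log{\left(x \right)}^{4} \, dx = - \frac{24}{\left(a + 1\right)^{5}},$$
and the integrand here is exactly the target integrand, so $I = - \frac{24}{\left(a + 1\right)^{5}}$.

Setting $a = \frac{3}{4}$:
$$I = - \frac{24576}{16807}.$$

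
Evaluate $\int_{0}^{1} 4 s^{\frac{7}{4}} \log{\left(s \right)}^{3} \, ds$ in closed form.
$- \frac{6144}{14641}$

Consider the simpler parametrised integral
$$J(a) = \int_{0}^{1} 4 s^{a} \, ds = \frac{4}{a + 1}.$$

Differentiating under the integral sign brings down a factor of $\ln s$:
$$\frac{dJ}{da} = \int_{0}^{1} 4 s^{a} \log{\left(s \right)} \, ds = - \frac{4}{\left(a + 1\right)^{2}}.$$

Repeating $3$ times in total — each differentiation brings down another $\ln s$ — gives
$$\frac{d^{3}J}{da^{3}} = \int_{0}^{1} 4 s^{a} \log{\left(s \right)}^{3} \, ds = - \frac{24}{\left(a + 1\right)^{4}},$$
and the integrand here is exactly the target integrand, so $I = - \frac{24}{\left(a + 1\right)^{4}}$.

Setting $a = \frac{7}{4}$:
$$I = - \frac{6144}{14641}.$$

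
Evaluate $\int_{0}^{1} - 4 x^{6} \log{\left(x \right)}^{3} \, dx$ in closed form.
$\frac{24}{2401}$

Consider the simpler parametrised integral
$$J(a) = \int_{0}^{1} - 4 x^{a} \, dx = - \frac{4}{a + 1}.$$

Differentiating under the integral sign brings down a factor of $\ln x$:
$$\frac{dJ}{da} = \int_{0}^{1} - 4 x^{a} \log{\left(x \right)} \, dx = \frac{4}{\left(a + 1\right)^{2}}.$$

Repeating $3$ times in total — each differentiation brings down another $\ln x$ — gives
$$\frac{d^{3}J}{da^{3}} = \int_{0}^{1} - 4 x^{a} \log{\left(x \right)}^{3} \, dx = \frac{24}{\left(a + 1\right)^{4}},$$
and the integrand here is exactly the target integrand, so $I = \frac{24}{\left(a + 1\right)^{4}}$.

Setting $a = 6$:
$$I = \frac{24}{2401}.$$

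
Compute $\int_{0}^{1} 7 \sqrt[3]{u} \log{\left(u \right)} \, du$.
$- \frac{63}{16}$

Begin with the known integral
$$J(a) = \int_{0}^{1} 7 u^{a} \, du = \frac{7}{a + 1}.$$

Differentiating under the integral sign brings down a factor of $\ln u$:
$$\frac{dJ}{da} = \int_{0}^{1} 7 u^{a} \log{\left(u \right)} \, du = - \frac{7}{\left(a + 1\right)^{2}}.$$

The integral on the left is $I$, so $I = - \frac{7}{\left(a + 1\right)^{2}}$.

Setting $a = \frac{1}{3}$:
$$I = - \frac{63}{16}.$$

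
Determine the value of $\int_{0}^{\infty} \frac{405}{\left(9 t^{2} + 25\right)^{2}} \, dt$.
$\frac{27 \pi}{100}$

Start from the standard arctangent integral
$$J(a) = \int_{0}^{\infty} \frac{5}{a^{2} + t^{2}} \, dt = \frac{5 \pi}{2 a}.$$

Differentiating under the integral sign with respect to $a$,
$$\frac{dJ}{da} = \int_{0}^{\infty} - \frac{10 a}{\left(a^{2} + t^{2}\right)^{2}} \, dt = - \frac{5 \pi}{2 a^{2}},$$
so $\int_{0}^{\infty} \frac{5}{\left(a^{2} + t^{2}\right)^{2}} \, dt = \frac{5 \pi}{4 a^{3}}$.

Setting $a = \frac{5}{3}$:
$$I = \frac{27 \pi}{100}.$$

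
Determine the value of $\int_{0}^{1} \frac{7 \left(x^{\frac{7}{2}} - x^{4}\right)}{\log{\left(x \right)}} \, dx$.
$- \log{\left(\frac{10000000}{4782969} \right)}$

Replace the exponent $4$ by a parameter $a$: let $I(a) = \int_{0}^{1} \frac{7 \left(x^{\frac{7}{2}} - x^{a}\right)}{\log{\left(x \right)}} \, dx$.

Since $\dfrac{\partial}{\partial a}\,x^{a} = x^{a} \ln x$, the $\ln x$ in the denominator cancels and
$$\frac{dI}{da} = \int_{0}^{1} -7 x^{a} \, dx = -7 \left[\frac{x^{a+1}}{a+1}\right]_0^1 = - \frac{7}{a + 1}.$$

Integrating with respect to $a$ gives $I(a) = - \log{\left(\frac{128 \left(a + 1\right)^{7}}{4782969} \right)} + C$.

At $a = \frac{7}{2}$ the integrand is identically $0$, so $I(\frac{7}{2}) = 0$. The closed form gives $0$, hence $C = 0$.

Setting $a = 4$:
$$I = - \log{\left(\frac{10000000}{4782969} \right)}.$$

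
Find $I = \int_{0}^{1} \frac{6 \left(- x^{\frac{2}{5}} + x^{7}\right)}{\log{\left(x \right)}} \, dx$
$- \log{\left(\frac{117649}{4096000000} \right)}$

Consider the one-parameter family: let $I(a) = \int_{0}^{1} \frac{6 \left(x^{7} - x^{a}\right)}{\log{\left(x \right)}} \, dx$.

Since $\dfrac{\partial}{\partial a}\,x^{a} = x^{a} \ln x$, the $\ln x$ in the denominator cancels and
$$\frac{dI}{da} = \int_{0}^{1} -6 x^{a} \, dx = -6 \left[\frac{x^{a+1}}{a+1}\right]_0^1 = - \frac{6}{a + 1}.$$

Integrating with respect to $a$ gives $I(a) = - \log{\left(\frac{\left(a + 1\right)^{6}}{262144} \right)} + C$.

At $a = 7$ the integrand is identically $0$, so $I(7) = 0$. The closed form gives $0$, hence $C = 0$.

Setting $a = \frac{2}{5}$:
$$I = - \log{\left(\frac{117649}{4096000000} \right)}.$$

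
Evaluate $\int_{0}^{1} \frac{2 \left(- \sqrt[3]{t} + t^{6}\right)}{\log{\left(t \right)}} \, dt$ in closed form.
$\log{\left(\frac{441}{16} \right)}$

Consider the one-parameter family: let $I(a) = \int_{0}^{1} \frac{2 \left(- \sqrt[3]{t} + t^{a}\right)}{\log{\left(t \right)}} \, dt$.

Since $\dfrac{\partial}{\partial a}\,t^{a} = t^{a} \ln t$, the $\ln t$ in the denominator cancels and
$$\frac{dI}{da} = \int_{0}^{1} 2 t^{a} \, dt = 2 \left[\frac{t^{a+1}}{a+1}\right]_0^1 = \frac{2}{a + 1}.$$

Integrating with respect to $a$ gives $I(a) = \log{\left(\frac{9 \left(a + 1\right)^{2}}{16} \right)} + C$.

At $a = \frac{1}{3}$ the integrand is identically $0$, so $I(\frac{1}{3}) = 0$. The closed form gives $0$, hence $C = 0$.

Setting $a = 6$:
$$I = \log{\left(\frac{441}{16} \right)}.$$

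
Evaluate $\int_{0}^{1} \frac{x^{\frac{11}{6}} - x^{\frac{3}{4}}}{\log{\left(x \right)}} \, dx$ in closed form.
$- \log{\left(21 \right)} + \log{\left(34 \right)}$

Replace the exponent $\frac{3}{4}$ by a parameter $a$: let $I(a) = \int_{0}^{1} \frac{x^{\frac{11}{6}} - x^{a}}{\log{\left(x \right)}} \, dx$.

Since $\dfrac{\partial}{\partial a}\,x^{a} = x^{a} \ln x$, the $\ln x$ in the denominator cancels and
$$\frac{dI}{da} = \int_{0}^{1} -1 x^{a} \, dx = -1 \left[\frac{x^{a+1}}{a+1}\right]_0^1 = - \frac{1}{a + 1}.$$

Integrating with respect to $a$ gives $I(a) = - \log{\left(\frac{6 a}{17} + \frac{6}{17} \right)} + C$.

At $a = \frac{11}{6}$ the integrand is identically $0$, so $I(\frac{11}{6}) = 0$. The closed form gives $0$, hence $C = 0$.

Setting $a = \frac{3}{4}$:
$$I = - \log{\left(21 \right)} + \log{\left(34 \right)}.$$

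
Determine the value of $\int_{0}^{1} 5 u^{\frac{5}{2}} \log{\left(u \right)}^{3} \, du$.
$- \frac{480}{2401}$

Consider the simpler parametrised integral
$$J(a) = \int_{0}^{1} 5 u^{a} \, du = \frac{5}{a + 1}.$$

Differentiating under the integral sign brings down a factor of $\ln u$:
$$\frac{dJ}{da} = \int_{0}^{1} 5 u^{a} \log{\left(u \right)} \, du = - \frac{5}{\left(a + 1\right)^{2}}.$$

Repeating $3$ times in total — each differentiation brings down another $\ln u$ — gives
$$\frac{d^{3}J}{da^{3}} = \int_{0}^{1} 5 u^{a} \log{\left(u \right)}^{3} \, du = - \frac{30}{\left(a + 1\right)^{4}},$$
and the integrand here is exactly the target integrand, so $I = - \frac{30}{\left(a + 1\right)^{4}}$.

Setting $a = \frac{5}{2}$:
$$I = - \frac{480}{2401}.$$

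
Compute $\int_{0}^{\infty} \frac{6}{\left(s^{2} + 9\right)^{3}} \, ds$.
$\frac{\pi}{216}$

Begin with the known result
$$J(a) = \int_{0}^{\infty} \frac{6}{a^{2} + s^{2}} \, ds = \frac{3 \pi}{a}.$$

Differentiating under the integral sign with respect to $a$,
$$\frac{dJ}{da} = \int_{0}^{\infty} - \frac{12 a}{\left(a^{2} + s^{2}\right)^{2}} \, ds = - \frac{3 \pi}{a^{2}},$$
so $\int_{0}^{\infty} \frac{6}{\left(a^{2} + s^{2}\right)^{2}} \, ds = \frac{3 \pi}{2 a^{3}}$.

Repeating — each differentiation of $1/(s^2+a^2)^j$ produces $-2ja/(s^2+a^2)^{j+1}$ — and dividing through by $-2ja$ at each step yields, after $2$ differentiations in total,
$$\int_{0}^{\infty} \frac{6}{\left(a^{2} + s^{2}\right)^{3}} \, ds = \frac{9 \pi}{8 a^{5}}.$$

Setting $a = 3$:
$$I = \frac{\pi}{216}.$$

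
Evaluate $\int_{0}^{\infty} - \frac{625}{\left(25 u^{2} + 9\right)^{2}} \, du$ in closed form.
$- \frac{125 \pi}{108}$

Recall the elementary integral
$$J(a) = \int_{0}^{\infty} - \frac{1}{a^{2} + u^{2}} \, du = - \frac{\pi}{2 a}.$$

Differentiating under the integral sign with respect to $a$,
$$\frac{dJ}{da} = \int_{0}^{\infty} \frac{2 a}{\left(a^{2} + u^{2}\right)^{2}} \, du = \frac{\pi}{2 a^{2}},$$
so $\int_{0}^{\infty} - \frac{1}{\left(a^{2} + u^{2}\right)^{2}} \, du = - \frac{\pi}{4 a^{3}}$.

Setting $a = \frac{3}{5}$:
$$I = - \frac{125 \pi}{108}.$$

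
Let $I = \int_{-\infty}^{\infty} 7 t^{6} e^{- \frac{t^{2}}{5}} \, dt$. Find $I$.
$\frac{13125 \sqrt{5} \sqrt{\pi}}{8}$

Start from the elementary integral
$$J(a) = \int_{-\infty}^{\infty} 7 e^{- a t^{2}} \, dt = \frac{7 \sqrt{\pi}}{\sqrt{a}}.$$

Differentiating under the integral sign brings down a factor of $(-t^2)$:
$$\frac{dJ}{da} = \int_{-\infty}^{\infty} - 7 t^{2} e^{- a t^{2}} \, dt = - \frac{7 \sqrt{\pi}}{2 a^{\frac{3}{2}}}.$$

Repeating $3$ times in total — each differentiation brings down another $(-t^2)$ — gives
$$\frac{d^{3}J}{da^{3}} = \int_{-\infty}^{\infty} - 7 t^{6} e^{- a t^{2}} \, dt = - \frac{105 \sqrt{\pi}}{8 a^{\frac{7}{2}}},$$
and the integrand here is $(-1)^{3}$ times the target integrand, so $I = (-1)^{3}\,\frac{d^{3}J}{da^{3}} = \frac{105 \sqrt{\pi}}{8 a^{\frac{7}{2}}}$.

Setting $a = \frac{1}{5}$:
$$I = \frac{13125 \sqrt{5} \sqrt{\pi}}{8}.$$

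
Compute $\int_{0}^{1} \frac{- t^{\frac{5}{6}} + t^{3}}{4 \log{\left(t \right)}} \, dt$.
$- \frac{\log{\left(11 \right)}}{4} + \frac{\log{\left(24 \right)}}{4}$

Replace the exponent $\frac{5}{6}$ by a parameter $a$: let $I(a) = \int_{0}^{1} \frac{t^{3} - t^{a}}{4 \log{\left(t \right)}} \, dt$.

Since $\dfrac{\partial}{\partial a}\,t^{a} = t^{a} \ln t$, the $\ln t$ in the denominator cancels and
$$\frac{dI}{da} = \int_{0}^{1} - \frac{1}{4} t^{a} \, dt = - \frac{1}{4} \left[\frac{t^{a+1}}{a+1}\right]_0^1 = - \frac{1}{4 a + 4}.$$

Integrating with respect to $a$ gives $I(a) = - \frac{\log{\left(a + 1 \right)}}{4} + \frac{\log{\left(2 \right)}}{2} + C$.

At $a = 3$ the integrand is identically $0$, so $I(3) = 0$. The closed form gives $0$, hence $C = 0$.

Setting $a = \frac{5}{6}$:
$$I = - \frac{\log{\left(11 \right)}}{4} + \frac{\log{\left(24 \right)}}{4}.$$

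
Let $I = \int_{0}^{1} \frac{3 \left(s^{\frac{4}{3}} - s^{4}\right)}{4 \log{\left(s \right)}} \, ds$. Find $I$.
$\log{\left(\frac{\sqrt[4]{15} \cdot 7^{\frac{3}{4}}}{15} \right)}$

Replace the exponent $\frac{4}{3}$ by a parameter $a$: let $I(a) = \int_{0}^{1} \frac{3 \left(- s^{4} + s^{a}\right)}{4 \log{\left(s \right)}} \, ds$.

Since $\dfrac{\partial}{\partial a}\,s^{a} = s^{a} \ln s$, the $\ln s$ in the denominator cancels and
$$\frac{dI}{da} = \int_{0}^{1} \frac{3}{4} s^{a} \, ds = \frac{3}{4} \left[\frac{s^{a+1}}{a+1}\right]_0^1 = \frac{3}{4 \left(a + 1\right)}.$$

Integrating with respect to $a$ gives $I(a) = \frac{3 \log{\left(a + 1 \right)}}{4} - \frac{3 \log{\left(5 \right)}}{4} + C$.

At $a = 4$ the integrand is identically $0$, so $I(4) = 0$. The closed form gives $0$, hence $C = 0$.

Setting $a = \frac{4}{3}$:
$$I = \log{\left(\frac{\sqrt[4]{15} \cdot 7^{\frac{3}{4}}}{15} \right)}.$$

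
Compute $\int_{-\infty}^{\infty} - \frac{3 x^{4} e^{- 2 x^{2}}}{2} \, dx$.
$- \frac{9 \sqrt{2} \sqrt{\pi}}{64}$

Consider the simpler parametrised integral
$$J(a) = \int_{-\infty}^{\infty} - \frac{3 e^{- a x^{2}}}{2} \, dx = - \frac{3 \sqrt{\pi}}{2 \sqrt{a}}.$$

Differentiating under the integral sign brings down a factor of $(-x^2)$:
$$\frac{dJ}{da} = \int_{-\infty}^{\infty} \frac{3 x^{2} e^{- a x^{2}}}{2} \, dx = \frac{3 \sqrt{\pi}}{4 a^{\frac{3}{2}}}.$$

Repeating twice in total — each differentiation brings down another $(-x^2)$ — gives
$$\frac{d^{2}J}{da^{2}} = \int_{-\infty}^{\infty} - \frac{3 x^{4} e^{- a x^{2}}}{2} \, dx = - \frac{9 \sqrt{\pi}}{8 a^{\frac{5}{2}}},$$
and the integrand here is exactly the target integrand, so $I = - \frac{9 \sqrt{\pi}}{8 a^{\frac{5}{2}}}$.

Setting $a = 2$:
$$I = - \frac{9 \sqrt{2} \sqrt{\pi}}{64}.$$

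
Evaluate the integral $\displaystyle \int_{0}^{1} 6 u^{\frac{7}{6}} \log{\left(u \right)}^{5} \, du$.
$- \frac{33592320}{4826809}$

Begin with the known integral
$$J(a) = \int_{0}^{1} 6 u^{a} \, du = \frac{6}{a + 1}.$$

Differentiating under the integral sign brings down a factor of $\ln u$:
$$\frac{dJ}{da} = \int_{0}^{1} 6 u^{a} \log{\left(u \right)} \, du = - \frac{6}{\left(a + 1\right)^{2}}.$$

Repeating $5$ times in total — each differentiation brings down another $\ln u$ — gives
$$\frac{d^{5}J}{da^{5}} = \int_{0}^{1} 6 u^{a} \log{\left(u \right)}^{5} \, du = - \frac{720}{\left(a + 1\right)^{6}},$$
and the integrand here is exactly the target integrand, so $I = - \frac{720}{\left(a + 1\right)^{6}}$.

Setting $a = \frac{7}{6}$:
$$I = - \frac{33592320}{4826809}.$$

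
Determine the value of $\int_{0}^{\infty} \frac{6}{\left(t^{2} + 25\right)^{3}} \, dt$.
$\frac{9 \pi}{25000}$

Begin with the known result
$$J(a) = \int_{0}^{\infty} \frac{6}{a^{2} + t^{2}} \, dt = \frac{3 \pi}{a}.$$

Differentiating under the integral sign with respect to $a$,
$$\frac{dJ}{da} = \int_{0}^{\infty} - \frac{12 a}{\left(a^{2} + t^{2}\right)^{2}} \, dt = - \frac{3 \pi}{a^{2}},$$
so $\int_{0}^{\infty} \frac{6}{\left(a^{2} + t^{2}\right)^{2}} \, dt = \frac{3 \pi}{2 a^{3}}$.

Repeating — each differentiation of $1/(t^2+a^2)^j$ produces $-2ja/(t^2+a^2)^{j+1}$ — and dividing through by $-2ja$ at each step yields, after $2$ differentiations in total,
$$\int_{0}^{\infty} \frac{6}{\left(a^{2} + t^{2}\right)^{3}} \, dt = \frac{9 \pi}{8 a^{5}}.$$

Setting $a = 5$:
$$I = \frac{9 \pi}{25000}.$$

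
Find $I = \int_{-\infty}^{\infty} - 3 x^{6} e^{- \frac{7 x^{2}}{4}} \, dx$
$- \frac{720 \sqrt{7} \sqrt{\pi}}{2401}$

Start from the elementary integral
$$J(a) = \int_{-\infty}^{\infty} - 3 e^{- a x^{2}} \, dx = - \frac{3 \sqrt{\pi}}{\sqrt{a}}.$$

Differentiating under the integral sign brings down a factor of $(-x^2)$:
$$\frac{dJ}{da} = \int_{-\infty}^{\infty} 3 x^{2} e^{- a x^{2}} \, dx = \frac{3 \sqrt{\pi}}{2 a^{\frac{3}{2}}}.$$

Repeating $3$ times in total — each differentiation brings down another $(-x^2)$ — gives
$$\frac{d^{3}J}{da^{3}} = \int_{-\infty}^{\infty} 3 x^{6} e^{- a x^{2}} \, dx = \frac{45 \sqrt{\pi}}{8 a^{\frac{7}{2}}},$$
and the integrand here is $(-1)^{3}$ times the target integrand, so $I = (-1)^{3}\,\frac{d^{3}J}{da^{3}} = - \frac{45 \sqrt{\pi}}{8 a^{\frac{7}{2}}}$.

Setting $a = \frac{7}{4}$:
$$I = - \frac{720 \sqrt{7} \sqrt{\pi}}{2401}.$$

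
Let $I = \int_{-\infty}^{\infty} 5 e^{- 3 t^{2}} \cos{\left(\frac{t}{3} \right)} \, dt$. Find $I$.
$\frac{5 \sqrt{3} \sqrt{\pi}}{3 e^{\frac{1}{108}}}$

Treat the cosine frequency as a parameter and define $I(b) = \int_{-\infty}^{\infty} 5 e^{- 3 t^{2}} \cos{\left(b t \right)} \, dt$.

Differentiating under the integral sign,
$$I'(b) = \int_{-\infty}^{\infty} - 5 t e^{- 3 t^{2}} \sin{\left(b t \right)} \, dt.$$

Integrate $\int_{-\infty}^{\infty} t \sin(b t)\, e^{- 3 t^{2}}\, dt$ by parts with $u = \sin(b t)$ and $dv = t\, e^{- 3 t^{2}}\, dt$, giving $v = - \frac{e^{- 3 t^{2}}}{6}$. The boundary term vanishes and
$$\int_{-\infty}^{\infty} t \sin(b t)\, e^{- 3 t^{2}}\, dt = \frac{b}{6} \int_{-\infty}^{\infty} \cos(b t)\, e^{- 3 t^{2}}\, dt,$$
so $I'(b) = - \frac{b}{6}\, I(b)$.

This is a separable first-order ODE; solving with the initial condition $I(0) = \int_{-\infty}^{\infty} 5 e^{- 3 t^{2}}\,dt = \frac{5 \sqrt{3} \sqrt{\pi}}{3}$ gives
$$I(b) = \frac{5 \sqrt{3} \sqrt{\pi} e^{- \frac{b^{2}}{12}}}{3}.$$

Setting $b = \frac{1}{3}$:
$$I = \frac{5 \sqrt{3} \sqrt{\pi}}{3 e^{\frac{1}{108}}}.$$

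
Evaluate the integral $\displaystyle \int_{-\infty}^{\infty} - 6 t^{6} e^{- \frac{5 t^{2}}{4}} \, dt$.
$- \frac{288 \sqrt{5} \sqrt{\pi}}{125}$

Start from the elementary integral
$$J(a) = \int_{-\infty}^{\infty} - 6 e^{- a t^{2}} \, dt = - \frac{6 \sqrt{\pi}}{\sqrt{a}}.$$

Differentiating under the integral sign brings down a factor of $(-t^2)$:
$$\frac{dJ}{da} = \int_{-\infty}^{\infty} 6 t^{2} e^{- a t^{2}} \, dt = \frac{3 \sqrt{\pi}}{a^{\frac{3}{2}}}.$$

Repeating $3$ times in total — each differentiation brings down another $(-t^2)$ — gives
$$\frac{d^{3}J}{da^{3}} = \int_{-\infty}^{\infty} 6 t^{6} e^{- a t^{2}} \, dt = \frac{45 \sqrt{\pi}}{4 a^{\frac{7}{2}}},$$
and the integrand here is $(-1)^{3}$ times the target integrand, so $I = (-1)^{3}\,\frac{d^{3}J}{da^{3}} = - \frac{45 \sqrt{\pi}}{4 a^{\frac{7}{2}}}$.

Setting $a = \frac{5}{4}$:
$$I = - \frac{288 \sqrt{5} \sqrt{\pi}}{125}.$$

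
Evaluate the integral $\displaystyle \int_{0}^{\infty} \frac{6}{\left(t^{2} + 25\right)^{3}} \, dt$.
$\frac{9 \pi}{25000}$

Begin with the known result
$$J(a) = \int_{0}^{\infty} \frac{6}{a^{2} + t^{2}} \, dt = \frac{3 \pi}{a}.$$

Differentiating under the integral sign with respect to $a$,
$$\frac{dJ}{da} = \int_{0}^{\infty} - \frac{12 a}{\left(a^{2} + t^{2}\right)^{2}} \, dt = - \frac{3 \pi}{a^{2}},$$
so $\int_{0}^{\infty} \frac{6}{\left(a^{2} + t^{2}\right)^{2}} \, dt = \frac{3 \pi}{2 a^{3}}$.

Repeating — each differentiation of $1/(t^2+a^2)^j$ produces $-2ja/(t^2+a^2)^{j+1}$ — and dividing through by $-2ja$ at each step yields, after $2$ differentiations in total,
$$\int_{0}^{\infty} \frac{6}{\left(a^{2} + t^{2}\right)^{3}} \, dt = \frac{9 \pi}{8 a^{5}}.$$

Setting $a = 5$:
$$I = \frac{9 \pi}{25000}.$$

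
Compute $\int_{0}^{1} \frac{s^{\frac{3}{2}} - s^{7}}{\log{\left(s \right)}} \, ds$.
$\log{\left(\frac{5}{16} \right)}$

Consider the one-parameter family: let $I(a) = \int_{0}^{1} \frac{- s^{7} + s^{a}}{\log{\left(s \right)}} \, ds$.

Since $\dfrac{\partial}{\partial a}\,s^{a} = s^{a} \ln s$, the $\ln s$ in the denominator cancels and
$$\frac{dI}{da} = \int_{0}^{1} s^{a} \, ds = \left[\frac{s^{a+1}}{a+1}\right]_0^1 = \frac{1}{a + 1}.$$

Integrating with respect to $a$ gives $I(a) = \log{\left(\frac{a}{8} + \frac{1}{8} \right)} + C$.

At $a = 7$ the integrand is identically $0$, so $I(7) = 0$. The closed form gives $0$, hence $C = 0$.

Setting $a = \frac{3}{2}$:
$$I = \log{\left(\frac{5}{16} \right)}.$$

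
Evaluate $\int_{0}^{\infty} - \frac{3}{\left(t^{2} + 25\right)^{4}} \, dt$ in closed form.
$- \frac{3 \pi}{500000}$

Recall the elementary integral
$$J(a) = \int_{0}^{\infty} - \frac{3}{a^{2} + t^{2}} \, dt = - \frac{3 \pi}{2 a}.$$

Differentiating under the integral sign with respect to $a$,
$$\frac{dJ}{da} = \int_{0}^{\infty} \frac{6 a}{\left(a^{2} + t^{2}\right)^{2}} \, dt = \frac{3 \pi}{2 a^{2}},$$
so $\int_{0}^{\infty} - \frac{3}{\left(a^{2} + t^{2}\right)^{2}} \, dt = - \frac{3 \pi}{4 a^{3}}$.

Repeating — each differentiation of $1/(t^2+a^2)^j$ produces $-2ja/(t^2+a^2)^{j+1}$ — and dividing through by $-2ja$ at each step yields, after $3$ differentiations in total,
$$\int_{0}^{\infty} - \frac{3}{\left(a^{2} + t^{2}\right)^{4}} \, dt = - \frac{15 \pi}{32 a^{7}}.$$

Setting $a = 5$:
$$I = - \frac{3 \pi}{500000}.$$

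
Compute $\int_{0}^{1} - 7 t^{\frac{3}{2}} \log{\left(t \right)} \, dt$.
$\frac{28}{25}$

Consider the simpler parametrised integral
$$J(a) = \int_{0}^{1} - 7 t^{a} \, dt = - \frac{7}{a + 1}.$$

Differentiating under the integral sign brings down a factor of $\ln t$:
$$\frac{dJ}{da} = \int_{0}^{1} - 7 t^{a} \log{\left(t \right)} \, dt = \frac{7}{\left(a + 1\right)^{2}}.$$

The integral on the left is $I$, so $I = \frac{7}{\left(a + 1\right)^{2}}$.

Setting $a = \frac{3}{2}$:
$$I = \frac{28}{25}.$$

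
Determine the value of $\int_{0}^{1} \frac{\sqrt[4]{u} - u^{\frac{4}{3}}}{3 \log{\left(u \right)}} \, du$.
$\log{\left(\frac{\sqrt[3]{1470}}{14} \right)}$

Replace the exponent $\frac{1}{4}$ by a parameter $a$: let $I(a) = \int_{0}^{1} \frac{- u^{\frac{4}{3}} + u^{a}}{3 \log{\left(u \right)}} \, du$.

Since $\dfrac{\partial}{\partial a}\,u^{a} = u^{a} \ln u$, the $\ln u$ in the denominator cancels and
$$\frac{dI}{da} = \int_{0}^{1} \frac{1}{3} u^{a} \, du = \frac{1}{3} \left[\frac{u^{a+1}}{a+1}\right]_0^1 = \frac{1}{3 \left(a + 1\right)}.$$

Integrating with respect to $a$ gives $I(a) = \frac{\log{\left(a + 1 \right)}}{3} - \frac{\log{\left(7 \right)}}{3} + \frac{\log{\left(3 \right)}}{3} + C$.

At $a = \frac{4}{3}$ the integrand is identically $0$, so $I(\frac{4}{3}) = 0$. The closed form gives $0$, hence $C = 0$.

Setting $a = \frac{1}{4}$:
$$I = \log{\left(\frac{\sqrt[3]{1470}}{14} \right)}.$$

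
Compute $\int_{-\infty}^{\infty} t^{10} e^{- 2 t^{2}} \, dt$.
$\frac{945 \sqrt{2} \sqrt{\pi}}{2048}$

Start from the elementary integral
$$J(a) = \int_{-\infty}^{\infty} e^{- a t^{2}} \, dt = \frac{\sqrt{\pi}}{\sqrt{a}}.$$

Differentiating under the integral sign brings down a factor of $(-t^2)$:
$$\frac{dJ}{da} = \int_{-\infty}^{\infty} - t^{2} e^{- a t^{2}} \, dt = - \frac{\sqrt{\pi}}{2 a^{\frac{3}{2}}}.$$

Repeating $5$ times in total — each differentiation brings down another $(-t^2)$ — gives
$$\frac{d^{5}J}{da^{5}} = \int_{-\infty}^{\infty} - t^{10} e^{- a t^{2}} \, dt = - \frac{945 \sqrt{\pi}}{32 a^{\frac{11}{2}}},$$
and the integrand here is $(-1)^{5}$ times the target integrand, so $I = (-1)^{5}\,\frac{d^{5}J}{da^{5}} = \frac{945 \sqrt{\pi}}{32 a^{\frac{11}{2}}}$.

Setting $a = 2$:
$$I = \frac{945 \sqrt{2} \sqrt{\pi}}{2048}.$$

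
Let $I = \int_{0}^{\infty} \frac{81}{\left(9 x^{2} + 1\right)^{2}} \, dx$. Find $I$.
$\frac{27 \pi}{4}$

Start from the standard arctangent integral
$$J(a) = \int_{0}^{\infty} \frac{1}{a^{2} + x^{2}} \, dx = \frac{\pi}{2 a}.$$

Differentiating under the integral sign with respect to $a$,
$$\frac{dJ}{da} = \int_{0}^{\infty} - \frac{2 a}{\left(a^{2} + x^{2}\right)^{2}} \, dx = - \frac{\pi}{2 a^{2}},$$
so $\int_{0}^{\infty} \frac{1}{\left(a^{2} + x^{2}\right)^{2}} \, dx = \frac{\pi}{4 a^{3}}$.

Setting $a = \frac{1}{3}$:
$$I = \frac{27 \pi}{4}.$$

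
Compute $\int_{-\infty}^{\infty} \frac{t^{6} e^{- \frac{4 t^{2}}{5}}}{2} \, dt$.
$\frac{1875 \sqrt{5} \sqrt{\pi}}{2048}$

Start from the elementary integral
$$J(a) = \int_{-\infty}^{\infty} \frac{e^{- a t^{2}}}{2} \, dt = \frac{\sqrt{\pi}}{2 \sqrt{a}}.$$

Differentiating under the integral sign brings down a factor of $(-t^2)$:
$$\frac{dJ}{da} = \int_{-\infty}^{\infty} - \frac{t^{2} e^{- a t^{2}}}{2} \, dt = - \frac{\sqrt{\pi}}{4 a^{\frac{3}{2}}}.$$

Repeating $3$ times in total — each differentiation brings down another $(-t^2)$ — gives
$$\frac{d^{3}J}{da^{3}} = \int_{-\infty}^{\infty} - \frac{t^{6} e^{- a t^{2}}}{2} \, dt = - \frac{15 \sqrt{\pi}}{16 a^{\frac{7}{2}}},$$
and the integrand here is $(-1)^{3}$ times the target integrand, so $I = (-1)^{3}\,\frac{d^{3}J}{da^{3}} = \frac{15 \sqrt{\pi}}{16 a^{\frac{7}{2}}}$.

Setting $a = \frac{4}{5}$:
$$I = \frac{1875 \sqrt{5} \sqrt{\pi}}{2048}.$$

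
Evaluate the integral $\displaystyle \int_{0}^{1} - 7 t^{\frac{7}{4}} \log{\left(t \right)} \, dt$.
$\frac{112}{121}$

Start from the elementary integral
$$J(a) = \int_{0}^{1} - 7 t^{a} \, dt = - \frac{7}{a + 1}.$$

Differentiating under the integral sign brings down a factor of $\ln t$:
$$\frac{dJ}{da} = \int_{0}^{1} - 7 t^{a} \log{\left(t \right)} \, dt = \frac{7}{\left(a + 1\right)^{2}}.$$

The integral on the left is $I$, so $I = \frac{7}{\left(a + 1\right)^{2}}$.

Setting $a = \frac{7}{4}$:
$$I = \frac{112}{121}.$$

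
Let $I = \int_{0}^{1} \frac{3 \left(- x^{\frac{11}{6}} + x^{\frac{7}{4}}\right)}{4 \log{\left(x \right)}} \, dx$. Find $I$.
$- \frac{3 \log{\left(34 \right)}}{4} + \frac{3 \log{\left(33 \right)}}{4}$

Introduce a parameter $a$ in the exponent: let $I(a) = \int_{0}^{1} \frac{3 \left(- x^{\frac{11}{6}} + x^{a}\right)}{4 \log{\left(x \right)}} \, dx$.

Since $\dfrac{\partial}{\partial a}\,x^{a} = x^{a} \ln x$, the $\ln x$ in the denominator cancels and
$$\frac{dI}{da} = \int_{0}^{1} \frac{3}{4} x^{a} \, dx = \frac{3}{4} \left[\frac{x^{a+1}}{a+1}\right]_0^1 = \frac{3}{4 \left(a + 1\right)}.$$

Integrating with respect to $a$ gives $I(a) = \log{\left(\frac{\sqrt[4]{17} \cdot 6^{\frac{3}{4}} \left(a + 1\right)^{\frac{3}{4}}}{17} \right)} + C$.

At $a = \frac{11}{6}$ the integrand is identically $0$, so $I(\frac{11}{6}) = 0$. The closed form gives $0$, hence $C = 0$.

Setting $a = \frac{7}{4}$:
$$I = - \frac{3 \log{\left(34 \right)}}{4} + \frac{3 \log{\left(33 \right)}}{4}.$$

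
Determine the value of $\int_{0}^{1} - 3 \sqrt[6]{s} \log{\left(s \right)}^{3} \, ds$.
$\frac{23328}{2401}$

Begin with the known integral
$$J(a) = \int_{0}^{1} - 3 s^{a} \, ds = - \frac{3}{a + 1}.$$

Differentiating under the integral sign brings down a factor of $\ln s$:
$$\frac{dJ}{da} = \int_{0}^{1} - 3 s^{a} \log{\left(s \right)} \, ds = \frac{3}{\left(a + 1\right)^{2}}.$$

Repeating $3$ times in total — each differentiation brings down another $\ln s$ — gives
$$\frac{d^{3}J}{da^{3}} = \int_{0}^{1} - 3 s^{a} \log{\left(s \right)}^{3} \, ds = \frac{18}{\left(a + 1\right)^{4}},$$
and the integrand here is exactly the target integrand, so $I = \frac{18}{\left(a + 1\right)^{4}}$.

Setting $a = \frac{1}{6}$:
$$I = \frac{23328}{2401}.$$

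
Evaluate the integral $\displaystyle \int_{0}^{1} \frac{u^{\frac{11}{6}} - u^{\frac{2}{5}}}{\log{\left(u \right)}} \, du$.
$- \log{\left(42 \right)} + \log{\left(85 \right)}$

Replace the exponent $\frac{2}{5}$ by a parameter $a$: let $I(a) = \int_{0}^{1} \frac{u^{\frac{11}{6}} - u^{a}}{\log{\left(u \right)}} \, du$.

Since $\dfrac{\partial}{\partial a}\,u^{a} = u^{a} \ln u$, the $\ln u$ in the denominator cancels and
$$\frac{dI}{da} = \int_{0}^{1} -1 u^{a} \, du = -1 \left[\frac{u^{a+1}}{a+1}\right]_0^1 = - \frac{1}{a + 1}.$$

Integrating with respect to $a$ gives $I(a) = - \log{\left(\frac{6 a}{17} + \frac{6}{17} \right)} + C$.

At $a = \frac{11}{6}$ the integrand is identically $0$, so $I(\frac{11}{6}) = 0$. The closed form gives $0$, hence $C = 0$.

Setting $a = \frac{2}{5}$:
$$I = - \log{\left(42 \right)} + \log{\left(85 \right)}.$$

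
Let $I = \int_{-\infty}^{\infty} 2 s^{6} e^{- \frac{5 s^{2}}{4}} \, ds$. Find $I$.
$\frac{96 \sqrt{5} \sqrt{\pi}}{125}$

Start from the elementary integral
$$J(a) = \int_{-\infty}^{\infty} 2 e^{- a s^{2}} \, ds = \frac{2 \sqrt{\pi}}{\sqrt{a}}.$$

Differentiating under the integral sign brings down a factor of $(-s^2)$:
$$\frac{dJ}{da} = \int_{-\infty}^{\infty} - 2 s^{2} e^{- a s^{2}} \, ds = - \frac{\sqrt{\pi}}{a^{\frac{3}{2}}}.$$

Repeating $3$ times in total — each differentiation brings down another $(-s^2)$ — gives
$$\frac{d^{3}J}{da^{3}} = \int_{-\infty}^{\infty} - 2 s^{6} e^{- a s^{2}} \, ds = - \frac{15 \sqrt{\pi}}{4 a^{\frac{7}{2}}},$$
and the integrand here is $(-1)^{3}$ times the target integrand, so $I = (-1)^{3}\,\frac{d^{3}J}{da^{3}} = \frac{15 \sqrt{\pi}}{4 a^{\frac{7}{2}}}$.

Setting $a = \frac{5}{4}$:
$$I = \frac{96 \sqrt{5} \sqrt{\pi}}{125}.$$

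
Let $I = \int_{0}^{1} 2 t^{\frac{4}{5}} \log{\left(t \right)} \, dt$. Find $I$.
$- \frac{50}{81}$

Begin with the known integral
$$J(a) = \int_{0}^{1} 2 t^{a} \, dt = \frac{2}{a + 1}.$$

Differentiating under the integral sign brings down a factor of $\ln t$:
$$\frac{dJ}{da} = \int_{0}^{1} 2 t^{a} \log{\left(t \right)} \, dt = - \frac{2}{\left(a + 1\right)^{2}}.$$

The integral on the left is $I$, so $I = - \frac{2}{\left(a + 1\right)^{2}}$.

Setting $a = \frac{4}{5}$:
$$I = - \frac{50}{81}.$$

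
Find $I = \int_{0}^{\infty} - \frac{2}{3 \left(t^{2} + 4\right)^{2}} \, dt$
$- \frac{\pi}{48}$

Start from the standard arctangent integral
$$J(a) = \int_{0}^{\infty} - \frac{2}{3 \left(a^{2} + t^{2}\right)} \, dt = - \frac{\pi}{3 a}.$$

Differentiating under the integral sign with respect to $a$,
$$\frac{dJ}{da} = \int_{0}^{\infty} \frac{4 a}{3 \left(a^{2} + t^{2}\right)^{2}} \, dt = \frac{\pi}{3 a^{2}},$$
so $\int_{0}^{\infty} - \frac{2}{3 \left(a^{2} + t^{2}\right)^{2}} \, dt = - \frac{\pi}{6 a^{3}}$.

Setting $a = 2$:
$$I = - \frac{\pi}{48}.$$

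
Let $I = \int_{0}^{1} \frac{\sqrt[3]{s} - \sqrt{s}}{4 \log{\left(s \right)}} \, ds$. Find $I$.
$- \frac{\log{\left(3 \right)}}{2} + \frac{3 \log{\left(2 \right)}}{4}$

Consider the one-parameter family: let $I(a) = \int_{0}^{1} \frac{- \sqrt{s} + s^{a}}{4 \log{\left(s \right)}} \, ds$.

Since $\dfrac{\partial}{\partial a}\,s^{a} = s^{a} \ln s$, the $\ln s$ in the denominator cancels and
$$\frac{dI}{da} = \int_{0}^{1} \frac{1}{4} s^{a} \, ds = \frac{1}{4} \left[\frac{s^{a+1}}{a+1}\right]_0^1 = \frac{1}{4 \left(a + 1\right)}.$$

Integrating with respect to $a$ gives $I(a) = \frac{\log{\left(a + 1 \right)}}{4} - \frac{\log{\left(3 \right)}}{4} + \frac{\log{\left(2 \right)}}{4} + C$.

At $a = \frac{1}{2}$ the integrand is identically $0$, so $I(\frac{1}{2}) = 0$. The closed form gives $0$, hence $C = 0$.

Setting $a = \frac{1}{3}$:
$$I = - \frac{\log{\left(3 \right)}}{2} + \frac{3 \log{\left(2 \right)}}{4}.$$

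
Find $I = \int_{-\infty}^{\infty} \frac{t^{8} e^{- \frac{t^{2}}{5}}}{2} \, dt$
$\frac{65625 \sqrt{5} \sqrt{\pi}}{32}$

Start from the elementary integral
$$J(a) = \int_{-\infty}^{\infty} \frac{e^{- a t^{2}}}{2} \, dt = \frac{\sqrt{\pi}}{2 \sqrt{a}}.$$

Differentiating under the integral sign brings down a factor of $(-t^2)$:
$$\frac{dJ}{da} = \int_{-\infty}^{\infty} - \frac{t^{2} e^{- a t^{2}}}{2} \, dt = - \frac{\sqrt{\pi}}{4 a^{\frac{3}{2}}}.$$

Repeating $4$ times in total — each differentiation brings down another $(-t^2)$ — gives
$$\frac{d^{4}J}{da^{4}} = \int_{-\infty}^{\infty} \frac{t^{8} e^{- a t^{2}}}{2} \, dt = \frac{105 \sqrt{\pi}}{32 a^{\frac{9}{2}}},$$
and the integrand here is exactly the target integrand, so $I = \frac{105 \sqrt{\pi}}{32 a^{\frac{9}{2}}}$.

Setting $a = \frac{1}{5}$:
$$I = \frac{65625 \sqrt{5} \sqrt{\pi}}{32}.$$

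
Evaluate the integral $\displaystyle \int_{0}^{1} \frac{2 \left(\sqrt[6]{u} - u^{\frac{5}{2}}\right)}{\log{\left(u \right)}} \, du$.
$- \log{\left(9 \right)}$

Introduce a parameter $a$ in the exponent: let $I(a) = \int_{0}^{1} \frac{2 \left(- u^{\frac{5}{2}} + u^{a}\right)}{\log{\left(u \right)}} \, du$.

Since $\dfrac{\partial}{\partial a}\,u^{a} = u^{a} \ln u$, the $\ln u$ in the denominator cancels and
$$\frac{dI}{da} = \int_{0}^{1} 2 u^{a} \, du = 2 \left[\frac{u^{a+1}}{a+1}\right]_0^1 = \frac{2}{a + 1}.$$

Integrating with respect to $a$ gives $I(a) = \log{\left(\frac{4 \left(a + 1\right)^{2}}{49} \right)} + C$.

At $a = \frac{5}{2}$ the integrand is identically $0$, so $I(\frac{5}{2}) = 0$. The closed form gives $0$, hence $C = 0$.

Setting $a = \frac{1}{6}$:
$$I = - \log{\left(9 \right)}.$$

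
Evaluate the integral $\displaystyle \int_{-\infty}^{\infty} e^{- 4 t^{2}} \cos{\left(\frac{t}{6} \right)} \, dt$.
$\frac{\sqrt{\pi}}{2 e^{\frac{1}{576}}}$

Treat the cosine frequency as a parameter and define $I(b) = \int_{-\infty}^{\infty} e^{- 4 t^{2}} \cos{\left(b t \right)} \, dt$.

Differentiating under the integral sign,
$$I'(b) = \int_{-\infty}^{\infty} - t e^{- 4 t^{2}} \sin{\left(b t \right)} \, dt.$$

Integrate $\int_{-\infty}^{\infty} t \sin(b t)\, e^{- 4 t^{2}}\, dt$ by parts with $u = \sin(b t)$ and $dv = t\, e^{- 4 t^{2}}\, dt$, giving $v = - \frac{e^{- 4 t^{2}}}{8}$. The boundary term vanishes and
$$\int_{-\infty}^{\infty} t \sin(b t)\, e^{- 4 t^{2}}\, dt = \frac{b}{8} \int_{-\infty}^{\infty} \cos(b t)\, e^{- 4 t^{2}}\, dt,$$
so $I'(b) = - \frac{b}{8}\, I(b)$.

This is a separable first-order ODE; solving with the initial condition $I(0) = \int_{-\infty}^{\infty} e^{- 4 t^{2}}\,dt = \frac{\sqrt{\pi}}{2}$ gives
$$I(b) = \frac{\sqrt{\pi} e^{- \frac{b^{2}}{16}}}{2}.$$

Setting $b = \frac{1}{6}$:
$$I = \frac{\sqrt{\pi}}{2 e^{\frac{1}{576}}}.$$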